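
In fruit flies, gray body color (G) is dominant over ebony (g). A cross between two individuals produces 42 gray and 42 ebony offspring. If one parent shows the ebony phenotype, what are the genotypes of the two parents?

Observed offspring: 42 gray, 42 ebony
The observed ratio simplifies to 1:1. One parent shows ebony, so its genotype must be gg. A 1:1 offspring split requires the other parent to be heterozygous (Gg).
Parent genotypes: gg × Gg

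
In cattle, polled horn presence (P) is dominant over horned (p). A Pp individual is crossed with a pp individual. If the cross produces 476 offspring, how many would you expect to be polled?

Punnett square for Pp × pp:
Offspring genotypes: 2 Pp, 2 pp
polled: 2, horned: 2
polled: 2 out of 4 → fraction 1/2
Expected count = 1/2 × 476 = 238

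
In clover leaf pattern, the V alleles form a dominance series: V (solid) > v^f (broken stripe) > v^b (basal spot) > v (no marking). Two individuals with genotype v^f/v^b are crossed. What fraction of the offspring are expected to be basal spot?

Cross: v^f/v^b × v^f/v^b
Allele dominance: V > v^f > v^b > v
Offspring genotypes: 1 v^f/v^f, 2 v^f/v^b, 1 v^b/v^b
Phenotype counts: 3 broken stripe, 1 basal spot
basal spot: 1 out of 4
Probability: 1/4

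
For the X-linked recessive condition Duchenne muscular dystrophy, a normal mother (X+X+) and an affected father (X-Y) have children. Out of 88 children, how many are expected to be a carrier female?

Cross: X+X+ × X-Y
Offspring: 2 X+X-, 2 X+Y
Probability of a carrier female: 2/4 = 1/2
Expected count = 1/2 × 88 = 44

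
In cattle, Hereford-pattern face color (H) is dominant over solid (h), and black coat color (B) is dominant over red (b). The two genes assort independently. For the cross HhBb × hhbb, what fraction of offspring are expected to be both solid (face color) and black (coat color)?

Dihybrid cross HhBb × hhbb — consider each gene separately:
face color: Hh × hh → 2 Hh, 2 hh → 2 H_ : 2 hh (out of 4)
coat color: Bb × bb → 2 Bb, 2 bb → 2 B_ : 2 bb (out of 4)
Looking for: solid (hh) and black (B_)
P(solid) = 2/4, P(black) = 2/4
P(both) = 2/4 × 2/4 = 4/16 = 1/4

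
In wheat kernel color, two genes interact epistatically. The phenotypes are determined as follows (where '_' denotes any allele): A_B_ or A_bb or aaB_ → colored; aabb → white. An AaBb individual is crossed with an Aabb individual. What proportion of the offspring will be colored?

Cross: AaBb × Aabb — consider each gene separately:
A gene: Aa × Aa → 1 AA, 2 Aa, 1 aa → 3 A_ : 1 aa (out of 4)
B gene: Bb × bb → 2 Bb, 2 bb → 2 B_ : 2 bb (out of 4)
Genotype classes (out of 4 × 4 = 16): A_B_ = 3×2 = 6; A_bb = 3×2 = 6; aaB_ = 1×2 = 2; aabb = 1×2 = 2
Apply the phenotype rules: A_B_ (6) + A_bb (6) + aaB_ (2) → colored; aabb (2) → white
Phenotype counts (out of 16): 14 colored, 2 white
colored: 14 out of 16
Probability: 14/16 = 7/8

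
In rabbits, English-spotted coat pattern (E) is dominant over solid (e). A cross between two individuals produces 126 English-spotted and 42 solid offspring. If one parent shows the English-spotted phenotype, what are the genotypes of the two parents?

Observed offspring: 126 English-spotted, 42 solid
The observed ratio simplifies to 3:1. Solid (ee) offspring appear, so each parent must contribute one e allele. The parent stated to show English-spotted carries E, so it is Ee. The other parent is then either Ee or ee: Ee × ee would give a 1:1 split, whereas Ee × Ee gives 3:1 — matching the data. So both parents are heterozygous (Ee × Ee).
Parent genotypes: Ee × Ee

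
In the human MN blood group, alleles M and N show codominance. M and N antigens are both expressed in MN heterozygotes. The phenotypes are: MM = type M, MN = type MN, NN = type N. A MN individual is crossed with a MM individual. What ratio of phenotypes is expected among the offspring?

Punnett square for MN × MM:
Offspring genotypes: 2 MM, 2 MN
Phenotype counts: 2 type M, 2 type MN
Ratio: 1 type M : 1 type MN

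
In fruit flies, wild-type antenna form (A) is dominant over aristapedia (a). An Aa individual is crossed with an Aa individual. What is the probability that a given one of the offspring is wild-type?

Punnett square for Aa × Aa:
Offspring genotypes: 1 AA, 2 Aa, 1 aa
wild-type: 3, aristapedia: 1
wild-type: 3 out of 4
Probability: 3/4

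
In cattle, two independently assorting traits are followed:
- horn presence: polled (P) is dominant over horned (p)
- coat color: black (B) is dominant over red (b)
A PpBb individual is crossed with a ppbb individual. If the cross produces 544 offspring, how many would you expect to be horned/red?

Dihybrid cross PpBb × ppbb — consider each gene separately:
horn presence: Pp × pp → 2 Pp, 2 pp → 2 P_ : 2 pp (out of 4)
coat color: Bb × bb → 2 Bb, 2 bb → 2 B_ : 2 bb (out of 4)
Combine (counts out of 4 × 4 = 16): polled/black (P_B_) = 2×2 = 4; polled/red (P_bb) = 2×2 = 4; horned/black (ppB_) = 2×2 = 4; horned/red (ppbb) = 2×2 = 4
Phenotype counts (out of 16): 4 polled/black, 4 polled/red, 4 horned/black, 4 horned/red
horned/red: 4 out of 16 → fraction 1/4
Expected count = 1/4 × 544 = 136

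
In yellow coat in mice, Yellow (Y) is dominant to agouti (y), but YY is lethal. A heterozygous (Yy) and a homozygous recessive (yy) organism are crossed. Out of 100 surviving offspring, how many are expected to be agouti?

Cross: Yy × yy
Punnett square offspring (before lethality): 2 Yy, 2 yy
No YY offspring are produced in this cross.
agouti: 2 out of 4 → fraction 1/2
Expected count = 1/2 × 100 = 50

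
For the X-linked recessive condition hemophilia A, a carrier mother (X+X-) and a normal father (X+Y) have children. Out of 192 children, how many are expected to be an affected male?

Cross: X+X- × X+Y
Offspring: 1 X+X+, 1 X+Y, 1 X+X-, 1 X-Y
Probability of an affected male: 1/4
Expected count = 1/4 × 192 = 48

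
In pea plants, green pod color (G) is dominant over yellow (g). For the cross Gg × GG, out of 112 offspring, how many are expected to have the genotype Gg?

Punnett square for Gg × GG:
Offspring genotypes: 2 GG, 2 Gg
Total offspring: 4
Count with target: 2
Probability: 2/4 = 1/2
Expected count = 1/2 × 112 = 56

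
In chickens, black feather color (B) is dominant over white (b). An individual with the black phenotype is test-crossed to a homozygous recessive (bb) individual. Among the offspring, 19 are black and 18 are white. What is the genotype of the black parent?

Test cross: ? × bb
Offspring: 19 black, 18 white — approximately 1:1.
A 1:1 ratio in a test cross indicates the unknown parent is heterozygous (Bb).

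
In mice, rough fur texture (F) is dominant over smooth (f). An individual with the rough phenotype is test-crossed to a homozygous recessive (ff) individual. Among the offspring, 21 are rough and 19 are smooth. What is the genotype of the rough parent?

Test cross: ? × ff
Offspring: 21 rough, 19 smooth — approximately 1:1.
A 1:1 ratio in a test cross indicates the unknown parent is heterozygous (Ff).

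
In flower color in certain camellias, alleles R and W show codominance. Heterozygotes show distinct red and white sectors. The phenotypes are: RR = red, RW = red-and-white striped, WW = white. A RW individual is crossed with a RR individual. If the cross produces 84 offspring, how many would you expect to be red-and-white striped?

Punnett square for RW × RR:
Offspring genotypes: 2 RR, 2 RW
Phenotype counts: 2 red, 2 red-and-white striped
red-and-white striped: 2 out of 4 → fraction 1/2
Expected count = 1/2 × 84 = 42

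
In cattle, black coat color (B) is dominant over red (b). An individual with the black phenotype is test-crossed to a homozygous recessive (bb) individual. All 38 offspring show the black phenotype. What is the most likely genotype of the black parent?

Test cross: ? × bb
All offspring are black.
If the unknown parent were heterozygous (Bb), about half of 38 offspring would be red; none are. The unknown parent is most likely homozygous dominant (BB).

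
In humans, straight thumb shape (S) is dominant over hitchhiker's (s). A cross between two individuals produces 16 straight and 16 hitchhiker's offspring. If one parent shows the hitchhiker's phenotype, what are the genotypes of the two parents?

Observed offspring: 16 straight, 16 hitchhiker's
The observed ratio simplifies to 1:1. One parent shows hitchhiker's, so its genotype must be ss. A 1:1 offspring split requires the other parent to be heterozygous (Ss).
Parent genotypes: ss × Ss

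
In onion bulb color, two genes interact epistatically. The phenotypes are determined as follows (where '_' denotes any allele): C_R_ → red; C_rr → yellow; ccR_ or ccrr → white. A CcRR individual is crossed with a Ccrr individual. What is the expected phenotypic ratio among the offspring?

Cross: CcRR × Ccrr — consider each gene separately:
C gene: Cc × Cc → 1 CC, 2 Cc, 1 cc → 3 C_ : 1 cc (out of 4)
R gene: RR × rr → 4 Rr → 4 R_ (out of 4)
Genotype classes (out of 4 × 4 = 16): C_R_ = 3×4 = 12; ccR_ = 1×4 = 4
Apply the phenotype rules: C_R_ (12) → red; ccR_ (4) → white
Phenotype counts (out of 16): 12 red, 4 white
Ratio: 3 red : 1 white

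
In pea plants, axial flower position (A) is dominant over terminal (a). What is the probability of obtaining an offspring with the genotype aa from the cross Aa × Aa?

Punnett square for Aa × Aa:
Offspring genotypes: 1 AA, 2 Aa, 1 aa
Total offspring: 4
Count with target: 1
Probability: 1/4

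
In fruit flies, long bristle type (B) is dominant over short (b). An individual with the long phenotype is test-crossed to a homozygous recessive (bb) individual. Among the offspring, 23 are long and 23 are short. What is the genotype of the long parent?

Test cross: ? × bb
Offspring: 23 long, 23 short — approximately 1:1.
A 1:1 ratio in a test cross indicates the unknown parent is heterozygous (Bb).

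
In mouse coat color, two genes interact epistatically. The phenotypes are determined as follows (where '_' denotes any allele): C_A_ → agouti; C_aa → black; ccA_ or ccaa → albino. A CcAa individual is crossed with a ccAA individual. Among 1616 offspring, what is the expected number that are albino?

Cross: CcAa × ccAA — consider each gene separately:
C gene: Cc × cc → 2 Cc, 2 cc → 2 C_ : 2 cc (out of 4)
A gene: Aa × AA → 2 AA, 2 Aa → 4 A_ (out of 4)
Genotype classes (out of 4 × 4 = 16): C_A_ = 2×4 = 8; ccA_ = 2×4 = 8
Apply the phenotype rules: C_A_ (8) → agouti; ccA_ (8) → albino
Phenotype counts (out of 16): 8 agouti, 8 albino
albino: 8 out of 16 → fraction 1/2
Expected count = 1/2 × 1616 = 808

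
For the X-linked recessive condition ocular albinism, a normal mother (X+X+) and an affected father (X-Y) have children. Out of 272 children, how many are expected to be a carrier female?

Cross: X+X+ × X-Y
Offspring: 2 X+X-, 2 X+Y
Probability of a carrier female: 2/4 = 1/2
Expected count = 1/2 × 272 = 136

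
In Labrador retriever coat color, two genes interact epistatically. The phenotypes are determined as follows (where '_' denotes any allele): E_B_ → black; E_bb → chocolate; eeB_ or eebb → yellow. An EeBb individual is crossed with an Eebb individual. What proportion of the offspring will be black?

Cross: EeBb × Eebb — consider each gene separately:
E gene: Ee × Ee → 1 EE, 2 Ee, 1 ee → 3 E_ : 1 ee (out of 4)
B gene: Bb × bb → 2 Bb, 2 bb → 2 B_ : 2 bb (out of 4)
Genotype classes (out of 4 × 4 = 16): E_B_ = 3×2 = 6; E_bb = 3×2 = 6; eeB_ = 1×2 = 2; eebb = 1×2 = 2
Apply the phenotype rules: E_B_ (6) → black; E_bb (6) → chocolate; eeB_ (2) + eebb (2) → yellow
Phenotype counts (out of 16): 6 black, 6 chocolate, 4 yellow
black: 6 out of 16
Probability: 6/16 = 3/8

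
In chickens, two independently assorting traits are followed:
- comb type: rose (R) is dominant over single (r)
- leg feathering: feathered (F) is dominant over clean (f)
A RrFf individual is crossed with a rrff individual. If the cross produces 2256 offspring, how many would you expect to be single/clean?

Dihybrid cross RrFf × rrff — consider each gene separately:
comb type: Rr × rr → 2 Rr, 2 rr → 2 R_ : 2 rr (out of 4)
leg feathering: Ff × ff → 2 Ff, 2 ff → 2 F_ : 2 ff (out of 4)
Combine (counts out of 4 × 4 = 16): rose/feathered (R_F_) = 2×2 = 4; rose/clean (R_ff) = 2×2 = 4; single/feathered (rrF_) = 2×2 = 4; single/clean (rrff) = 2×2 = 4
Phenotype counts (out of 16): 4 rose/feathered, 4 rose/clean, 4 single/feathered, 4 single/clean
single/clean: 4 out of 16 → fraction 1/4
Expected count = 1/4 × 2256 = 564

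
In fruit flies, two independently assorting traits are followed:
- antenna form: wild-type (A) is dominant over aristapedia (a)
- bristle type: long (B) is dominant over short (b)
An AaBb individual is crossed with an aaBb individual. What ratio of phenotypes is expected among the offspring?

Dihybrid cross AaBb × aaBb — consider each gene separately:
antenna form: Aa × aa → 2 Aa, 2 aa → 2 A_ : 2 aa (out of 4)
bristle type: Bb × Bb → 1 BB, 2 Bb, 1 bb → 3 B_ : 1 bb (out of 4)
Combine (counts out of 4 × 4 = 16): wild-type/long (A_B_) = 2×3 = 6; wild-type/short (A_bb) = 2×1 = 2; aristapedia/long (aaB_) = 2×3 = 6; aristapedia/short (aabb) = 2×1 = 2
Phenotype counts (out of 16): 6 wild-type/long, 2 wild-type/short, 6 aristapedia/long, 2 aristapedia/short
Ratio: 3 wild-type/long : 1 wild-type/short : 3 aristapedia/long : 1 aristapedia/short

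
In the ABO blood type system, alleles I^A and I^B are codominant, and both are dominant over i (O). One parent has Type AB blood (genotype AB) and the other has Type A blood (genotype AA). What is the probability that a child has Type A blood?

Cross: AB × AA
Possible offspring genotypes: 2 AA, 2 AB
Blood type counts: 2 Type A, 2 Type AB
Probability of Type A: 2/4 = 1/2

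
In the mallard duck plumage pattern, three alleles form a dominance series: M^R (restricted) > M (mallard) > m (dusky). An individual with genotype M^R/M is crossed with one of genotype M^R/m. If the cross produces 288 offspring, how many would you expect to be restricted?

Cross: M^R/M × M^R/m
Allele dominance: M^R > M > m
Offspring genotypes: 1 M^R/M^R, 1 M^R/m, 1 M^R/M, 1 M/m
Phenotype counts: 3 restricted, 1 mallard
restricted: 3 out of 4 → fraction 3/4
Expected count = 3/4 × 288 = 216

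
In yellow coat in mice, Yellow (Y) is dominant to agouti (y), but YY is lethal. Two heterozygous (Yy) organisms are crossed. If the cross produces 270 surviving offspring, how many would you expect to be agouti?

Cross: Yy × Yy
Punnett square offspring (before lethality): 1 YY, 2 Yy, 1 yy
The YY genotype is lethal (embryos die); surviving offspring: 2 Yy, 1 yy
agouti: 1 out of 3 → fraction 1/3
Expected count = 1/3 × 270 = 90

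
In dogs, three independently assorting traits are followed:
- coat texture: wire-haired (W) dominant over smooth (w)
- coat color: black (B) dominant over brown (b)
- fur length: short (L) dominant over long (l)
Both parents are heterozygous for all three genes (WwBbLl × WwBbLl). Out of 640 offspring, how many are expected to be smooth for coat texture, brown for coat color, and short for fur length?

Trihybrid cross: WwBbLl × WwBbLl
Each trait segregates independently with a 3:1 phenotypic ratio, so each gene contributes 3/4 (dominant) or 1/4 (recessive).
Target: smooth (coat texture), brown (coat color), short (fur length)
Probability = product of independent per-trait probabilities
= 1/4 × 1/4 × 3/4 = 3/64
Expected count = 3/64 × 640 = 30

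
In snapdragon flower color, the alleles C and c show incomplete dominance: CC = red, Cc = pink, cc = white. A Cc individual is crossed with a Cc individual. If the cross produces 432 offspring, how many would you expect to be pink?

Punnett square for Cc × Cc:
Offspring genotypes: 1 CC, 2 Cc, 1 cc
Phenotype counts: 1 red, 2 pink, 1 white
pink: 2 out of 4 → fraction 1/2
Expected count = 1/2 × 432 = 216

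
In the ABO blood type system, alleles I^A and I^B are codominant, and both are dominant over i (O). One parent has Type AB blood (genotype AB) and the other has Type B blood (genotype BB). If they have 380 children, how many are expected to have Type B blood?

Cross: AB × BB
Possible offspring genotypes: 2 AB, 2 BB
Blood type counts: 2 Type AB, 2 Type B
Probability of Type B: 2/4 = 1/2
Expected count = 1/2 × 380 = 190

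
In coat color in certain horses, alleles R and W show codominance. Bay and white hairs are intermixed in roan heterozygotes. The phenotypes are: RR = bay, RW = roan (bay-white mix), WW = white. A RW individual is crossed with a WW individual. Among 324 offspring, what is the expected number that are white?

Punnett square for RW × WW:
Offspring genotypes: 2 RW, 2 WW
Phenotype counts: 2 roan (bay-white mix), 2 white
white: 2 out of 4 → fraction 1/2
Expected count = 1/2 × 324 = 162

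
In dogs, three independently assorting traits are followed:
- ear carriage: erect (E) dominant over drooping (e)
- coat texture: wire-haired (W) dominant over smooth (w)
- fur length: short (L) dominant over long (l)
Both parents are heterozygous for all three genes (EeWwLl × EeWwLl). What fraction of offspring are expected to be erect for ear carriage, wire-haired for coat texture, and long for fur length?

Trihybrid cross: EeWwLl × EeWwLl
Each trait segregates independently with a 3:1 phenotypic ratio, so each gene contributes 3/4 (dominant) or 1/4 (recessive).
Target: erect (ear carriage), wire-haired (coat texture), long (fur length)
Probability = product of independent per-trait probabilities
= 3/4 × 3/4 × 1/4 = 9/64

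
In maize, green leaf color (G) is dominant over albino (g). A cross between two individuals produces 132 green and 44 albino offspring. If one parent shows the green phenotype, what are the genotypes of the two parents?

Observed offspring: 132 green, 44 albino
The observed ratio simplifies to 3:1. Albino (gg) offspring appear, so each parent must contribute one g allele. The parent stated to show green carries G, so it is Gg. The other parent is then either Gg or gg: Gg × gg would give a 1:1 split, whereas Gg × Gg gives 3:1 — matching the data. So both parents are heterozygous (Gg × Gg).
Parent genotypes: Gg × Gg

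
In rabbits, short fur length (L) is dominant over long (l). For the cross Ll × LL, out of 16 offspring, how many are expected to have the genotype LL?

Punnett square for Ll × LL:
Offspring genotypes: 2 LL, 2 Ll
Total offspring: 4
Count with target: 2
Probability: 2/4 = 1/2
Expected count = 1/2 × 16 = 8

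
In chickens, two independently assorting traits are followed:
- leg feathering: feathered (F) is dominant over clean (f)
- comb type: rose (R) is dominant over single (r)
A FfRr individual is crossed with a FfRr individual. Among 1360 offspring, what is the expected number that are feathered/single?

Dihybrid cross FfRr × FfRr — consider each gene separately:
leg feathering: Ff × Ff → 1 FF, 2 Ff, 1 ff → 3 F_ : 1 ff (out of 4)
comb type: Rr × Rr → 1 RR, 2 Rr, 1 rr → 3 R_ : 1 rr (out of 4)
Combine (counts out of 4 × 4 = 16): feathered/rose (F_R_) = 3×3 = 9; feathered/single (F_rr) = 3×1 = 3; clean/rose (ffR_) = 1×3 = 3; clean/single (ffrr) = 1×1 = 1
Phenotype counts (out of 16): 9 feathered/rose, 3 feathered/single, 3 clean/rose, 1 clean/single
feathered/single: 3 out of 16 → fraction 3/16
Expected count = 3/16 × 1360 = 255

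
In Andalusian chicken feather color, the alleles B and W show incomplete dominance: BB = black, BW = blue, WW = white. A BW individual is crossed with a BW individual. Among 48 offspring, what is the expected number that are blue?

Punnett square for BW × BW:
Offspring genotypes: 1 BB, 2 BW, 1 WW
Phenotype counts: 1 black, 2 blue, 1 white
blue: 2 out of 4 → fraction 1/2
Expected count = 1/2 × 48 = 24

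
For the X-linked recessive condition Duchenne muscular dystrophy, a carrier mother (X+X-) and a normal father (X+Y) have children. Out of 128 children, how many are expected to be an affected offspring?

Cross: X+X- × X+Y
Offspring: 1 X+X+, 1 X+Y, 1 X+X-, 1 X-Y
Probability of an affected offspring: 1/4
Expected count = 1/4 × 128 = 32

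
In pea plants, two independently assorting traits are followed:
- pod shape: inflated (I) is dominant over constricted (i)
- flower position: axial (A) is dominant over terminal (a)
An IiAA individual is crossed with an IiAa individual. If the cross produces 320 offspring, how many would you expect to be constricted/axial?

Dihybrid cross IiAA × IiAa — consider each gene separately:
pod shape: Ii × Ii → 1 II, 2 Ii, 1 ii → 3 I_ : 1 ii (out of 4)
flower position: AA × Aa → 2 AA, 2 Aa → 4 A_ (out of 4)
Combine (counts out of 4 × 4 = 16): inflated/axial (I_A_) = 3×4 = 12; constricted/axial (iiA_) = 1×4 = 4
Phenotype counts (out of 16): 12 inflated/axial, 4 constricted/axial
constricted/axial: 4 out of 16 → fraction 1/4
Expected count = 1/4 × 320 = 80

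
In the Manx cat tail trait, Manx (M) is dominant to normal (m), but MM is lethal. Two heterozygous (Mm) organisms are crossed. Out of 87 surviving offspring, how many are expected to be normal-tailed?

Cross: Mm × Mm
Punnett square offspring (before lethality): 1 MM, 2 Mm, 1 mm
The MM genotype is lethal (embryos die); surviving offspring: 2 Mm, 1 mm
normal-tailed: 1 out of 3 → fraction 1/3
Expected count = 1/3 × 87 = 29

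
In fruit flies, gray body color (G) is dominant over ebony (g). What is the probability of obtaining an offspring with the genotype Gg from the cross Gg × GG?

Punnett square for Gg × GG:
Offspring genotypes: 2 GG, 2 Gg
Total offspring: 4
Count with target: 2
Probability: 2/4 = 1/2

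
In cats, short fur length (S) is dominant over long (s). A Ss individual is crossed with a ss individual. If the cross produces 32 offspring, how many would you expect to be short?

Punnett square for Ss × ss:
Offspring genotypes: 2 Ss, 2 ss
short: 2, long: 2
short: 2 out of 4 → fraction 1/2
Expected count = 1/2 × 32 = 16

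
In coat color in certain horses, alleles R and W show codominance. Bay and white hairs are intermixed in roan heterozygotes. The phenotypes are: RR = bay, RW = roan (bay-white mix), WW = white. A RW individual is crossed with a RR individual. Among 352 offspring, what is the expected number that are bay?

Punnett square for RW × RR:
Offspring genotypes: 2 RR, 2 RW
Phenotype counts: 2 bay, 2 roan (bay-white mix)
bay: 2 out of 4 → fraction 1/2
Expected count = 1/2 × 352 = 176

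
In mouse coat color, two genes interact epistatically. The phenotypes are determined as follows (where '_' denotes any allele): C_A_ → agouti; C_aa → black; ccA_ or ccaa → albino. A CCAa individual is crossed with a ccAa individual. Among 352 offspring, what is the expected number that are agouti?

Cross: CCAa × ccAa — consider each gene separately:
C gene: CC × cc → 4 Cc → 4 C_ (out of 4)
A gene: Aa × Aa → 1 AA, 2 Aa, 1 aa → 3 A_ : 1 aa (out of 4)
Genotype classes (out of 4 × 4 = 16): C_A_ = 4×3 = 12; C_aa = 4×1 = 4
Apply the phenotype rules: C_A_ (12) → agouti; C_aa (4) → black
Phenotype counts (out of 16): 12 agouti, 4 black
agouti: 12 out of 16 → fraction 3/4
Expected count = 3/4 × 352 = 264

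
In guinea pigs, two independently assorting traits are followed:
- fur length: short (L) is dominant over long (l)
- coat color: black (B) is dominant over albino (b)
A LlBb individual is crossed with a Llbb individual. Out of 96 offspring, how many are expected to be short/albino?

Dihybrid cross LlBb × Llbb — consider each gene separately:
fur length: Ll × Ll → 1 LL, 2 Ll, 1 ll → 3 L_ : 1 ll (out of 4)
coat color: Bb × bb → 2 Bb, 2 bb → 2 B_ : 2 bb (out of 4)
Combine (counts out of 4 × 4 = 16): short/black (L_B_) = 3×2 = 6; short/albino (L_bb) = 3×2 = 6; long/black (llB_) = 1×2 = 2; long/albino (llbb) = 1×2 = 2
Phenotype counts (out of 16): 6 short/black, 6 short/albino, 2 long/black, 2 long/albino
short/albino: 6 out of 16 → fraction 3/8
Expected count = 3/8 × 96 = 36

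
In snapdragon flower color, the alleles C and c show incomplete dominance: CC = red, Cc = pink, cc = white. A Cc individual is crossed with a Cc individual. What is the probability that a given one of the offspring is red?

Punnett square for Cc × Cc:
Offspring genotypes: 1 CC, 2 Cc, 1 cc
Phenotype counts: 1 red, 2 pink, 1 white
red: 1 out of 4
Probability: 1/4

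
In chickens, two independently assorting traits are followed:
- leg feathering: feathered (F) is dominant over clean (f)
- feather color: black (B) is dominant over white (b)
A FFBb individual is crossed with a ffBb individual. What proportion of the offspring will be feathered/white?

Dihybrid cross FFBb × ffBb — consider each gene separately:
leg feathering: FF × ff → 4 Ff → 4 F_ (out of 4)
feather color: Bb × Bb → 1 BB, 2 Bb, 1 bb → 3 B_ : 1 bb (out of 4)
Combine (counts out of 4 × 4 = 16): feathered/black (F_B_) = 4×3 = 12; feathered/white (F_bb) = 4×1 = 4
Phenotype counts (out of 16): 12 feathered/black, 4 feathered/white
feathered/white: 4 out of 16
Probability: 4/16 = 1/4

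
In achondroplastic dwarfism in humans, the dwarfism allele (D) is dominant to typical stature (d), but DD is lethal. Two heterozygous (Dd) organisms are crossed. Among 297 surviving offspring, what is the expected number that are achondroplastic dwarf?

Cross: Dd × Dd
Punnett square offspring (before lethality): 1 DD, 2 Dd, 1 dd
The DD genotype is lethal (embryos die); surviving offspring: 2 Dd, 1 dd
achondroplastic dwarf: 2 out of 3 → fraction 2/3
Expected count = 2/3 × 297 = 198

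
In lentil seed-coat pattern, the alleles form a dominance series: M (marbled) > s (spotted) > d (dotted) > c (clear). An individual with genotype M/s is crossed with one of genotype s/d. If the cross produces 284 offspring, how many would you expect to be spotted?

Cross: M/s × s/d
Allele dominance: M > s > d > c
Offspring genotypes: 1 M/s, 1 M/d, 1 s/s, 1 s/d
Phenotype counts: 2 marbled, 2 spotted
spotted: 2 out of 4 → fraction 1/2
Expected count = 1/2 × 284 = 142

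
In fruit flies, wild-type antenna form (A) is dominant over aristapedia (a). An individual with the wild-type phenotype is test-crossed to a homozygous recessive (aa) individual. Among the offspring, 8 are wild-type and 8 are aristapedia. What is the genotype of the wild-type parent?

Test cross: ? × aa
Offspring: 8 wild-type, 8 aristapedia — approximately 1:1.
A 1:1 ratio in a test cross indicates the unknown parent is heterozygous (Aa).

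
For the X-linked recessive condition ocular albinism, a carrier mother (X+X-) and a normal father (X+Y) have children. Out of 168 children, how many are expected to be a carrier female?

Cross: X+X- × X+Y
Offspring: 1 X+X+, 1 X+Y, 1 X+X-, 1 X-Y
Probability of a carrier female: 1/4
Expected count = 1/4 × 168 = 42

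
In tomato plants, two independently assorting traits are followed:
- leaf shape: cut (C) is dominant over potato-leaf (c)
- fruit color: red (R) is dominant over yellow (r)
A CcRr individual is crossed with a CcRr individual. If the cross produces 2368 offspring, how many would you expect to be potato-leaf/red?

Dihybrid cross CcRr × CcRr — consider each gene separately:
leaf shape: Cc × Cc → 1 CC, 2 Cc, 1 cc → 3 C_ : 1 cc (out of 4)
fruit color: Rr × Rr → 1 RR, 2 Rr, 1 rr → 3 R_ : 1 rr (out of 4)
Combine (counts out of 4 × 4 = 16): cut/red (C_R_) = 3×3 = 9; cut/yellow (C_rr) = 3×1 = 3; potato-leaf/red (ccR_) = 1×3 = 3; potato-leaf/yellow (ccrr) = 1×1 = 1
Phenotype counts (out of 16): 9 cut/red, 3 cut/yellow, 3 potato-leaf/red, 1 potato-leaf/yellow
potato-leaf/red: 3 out of 16 → fraction 3/16
Expected count = 3/16 × 2368 = 444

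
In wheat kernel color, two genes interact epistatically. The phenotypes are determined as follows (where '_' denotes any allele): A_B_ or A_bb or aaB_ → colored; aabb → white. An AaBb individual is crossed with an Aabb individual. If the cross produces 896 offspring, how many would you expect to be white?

Cross: AaBb × Aabb — consider each gene separately:
A gene: Aa × Aa → 1 AA, 2 Aa, 1 aa → 3 A_ : 1 aa (out of 4)
B gene: Bb × bb → 2 Bb, 2 bb → 2 B_ : 2 bb (out of 4)
Genotype classes (out of 4 × 4 = 16): A_B_ = 3×2 = 6; A_bb = 3×2 = 6; aaB_ = 1×2 = 2; aabb = 1×2 = 2
Apply the phenotype rules: A_B_ (6) + A_bb (6) + aaB_ (2) → colored; aabb (2) → white
Phenotype counts (out of 16): 14 colored, 2 white
white: 2 out of 16 → fraction 1/8
Expected count = 1/8 × 896 = 112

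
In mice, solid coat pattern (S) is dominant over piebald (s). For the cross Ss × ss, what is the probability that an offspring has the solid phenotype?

Punnett square for Ss × ss:
Offspring genotypes: 2 Ss, 2 ss
Total offspring: 4
Count with target: 2
Probability: 2/4 = 1/2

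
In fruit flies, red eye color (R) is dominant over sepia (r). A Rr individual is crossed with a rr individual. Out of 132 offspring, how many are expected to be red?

Punnett square for Rr × rr:
Offspring genotypes: 2 Rr, 2 rr
red: 2, sepia: 2
red: 2 out of 4 → fraction 1/2
Expected count = 1/2 × 132 = 66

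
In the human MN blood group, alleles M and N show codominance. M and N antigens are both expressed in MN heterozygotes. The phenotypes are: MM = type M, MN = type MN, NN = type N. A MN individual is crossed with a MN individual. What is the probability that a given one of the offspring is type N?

Punnett square for MN × MN:
Offspring genotypes: 1 MM, 2 MN, 1 NN
Phenotype counts: 1 type M, 2 type MN, 1 type N
type N: 1 out of 4
Probability: 1/4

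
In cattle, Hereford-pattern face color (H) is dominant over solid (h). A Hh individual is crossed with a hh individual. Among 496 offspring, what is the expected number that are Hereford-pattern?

Punnett square for Hh × hh:
Offspring genotypes: 2 Hh, 2 hh
Hereford-pattern: 2, solid: 2
Hereford-pattern: 2 out of 4 → fraction 1/2
Expected count = 1/2 × 496 = 248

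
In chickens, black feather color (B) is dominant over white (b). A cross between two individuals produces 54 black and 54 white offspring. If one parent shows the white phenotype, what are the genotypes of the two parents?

Observed offspring: 54 black, 54 white
The observed ratio simplifies to 1:1. One parent shows white, so its genotype must be bb. A 1:1 offspring split requires the other parent to be heterozygous (Bb).
Parent genotypes: bb × Bb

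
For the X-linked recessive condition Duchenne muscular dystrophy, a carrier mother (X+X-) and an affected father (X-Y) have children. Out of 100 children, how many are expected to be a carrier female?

Cross: X+X- × X-Y
Offspring: 1 X+X-, 1 X+Y, 1 X-X-, 1 X-Y
Probability of a carrier female: 1/4
Expected count = 1/4 × 100 = 25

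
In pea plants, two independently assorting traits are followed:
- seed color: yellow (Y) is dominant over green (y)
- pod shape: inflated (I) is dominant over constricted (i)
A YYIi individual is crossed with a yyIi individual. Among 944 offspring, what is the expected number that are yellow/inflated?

Dihybrid cross YYIi × yyIi — consider each gene separately:
seed color: YY × yy → 4 Yy → 4 Y_ (out of 4)
pod shape: Ii × Ii → 1 II, 2 Ii, 1 ii → 3 I_ : 1 ii (out of 4)
Combine (counts out of 4 × 4 = 16): yellow/inflated (Y_I_) = 4×3 = 12; yellow/constricted (Y_ii) = 4×1 = 4
Phenotype counts (out of 16): 12 yellow/inflated, 4 yellow/constricted
yellow/inflated: 12 out of 16 → fraction 3/4
Expected count = 3/4 × 944 = 708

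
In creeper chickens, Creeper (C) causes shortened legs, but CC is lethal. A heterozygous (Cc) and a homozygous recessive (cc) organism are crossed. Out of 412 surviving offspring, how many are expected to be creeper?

Cross: Cc × cc
Punnett square offspring (before lethality): 2 Cc, 2 cc
No CC offspring are produced in this cross.
creeper: 2 out of 4 → fraction 1/2
Expected count = 1/2 × 412 = 206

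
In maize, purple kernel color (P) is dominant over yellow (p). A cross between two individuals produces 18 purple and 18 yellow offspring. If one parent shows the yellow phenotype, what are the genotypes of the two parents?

Observed offspring: 18 purple, 18 yellow
The observed ratio simplifies to 1:1. One parent shows yellow, so its genotype must be pp. A 1:1 offspring split requires the other parent to be heterozygous (Pp).
Parent genotypes: pp × Pp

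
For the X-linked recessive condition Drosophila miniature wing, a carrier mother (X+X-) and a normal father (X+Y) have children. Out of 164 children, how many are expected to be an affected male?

Cross: X+X- × X+Y
Offspring: 1 X+X+, 1 X+Y, 1 X+X-, 1 X-Y
Probability of an affected male: 1/4
Expected count = 1/4 × 164 = 41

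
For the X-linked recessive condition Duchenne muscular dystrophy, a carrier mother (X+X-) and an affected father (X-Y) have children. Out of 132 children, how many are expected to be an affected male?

Cross: X+X- × X-Y
Offspring: 1 X+X-, 1 X+Y, 1 X-X-, 1 X-Y
Probability of an affected male: 1/4
Expected count = 1/4 × 132 = 33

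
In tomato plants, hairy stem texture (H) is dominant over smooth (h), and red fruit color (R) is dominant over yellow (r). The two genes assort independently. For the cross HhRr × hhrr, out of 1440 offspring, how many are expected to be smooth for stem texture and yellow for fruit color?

Dihybrid cross HhRr × hhrr — consider each gene separately:
stem texture: Hh × hh → 2 Hh, 2 hh → 2 H_ : 2 hh (out of 4)
fruit color: Rr × rr → 2 Rr, 2 rr → 2 R_ : 2 rr (out of 4)
Looking for: smooth (hh) and yellow (rr)
P(smooth) = 2/4, P(yellow) = 2/4
P(both) = 2/4 × 2/4 = 4/16 = 1/4
Expected count = 1/4 × 1440 = 360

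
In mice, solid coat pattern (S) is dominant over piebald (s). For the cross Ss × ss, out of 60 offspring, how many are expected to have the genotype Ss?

Punnett square for Ss × ss:
Offspring genotypes: 2 Ss, 2 ss
Total offspring: 4
Count with target: 2
Probability: 2/4 = 1/2
Expected count = 1/2 × 60 = 30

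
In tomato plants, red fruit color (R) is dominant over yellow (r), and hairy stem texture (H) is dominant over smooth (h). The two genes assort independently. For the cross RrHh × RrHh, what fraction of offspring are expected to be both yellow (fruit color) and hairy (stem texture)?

Dihybrid cross RrHh × RrHh — consider each gene separately:
fruit color: Rr × Rr → 1 RR, 2 Rr, 1 rr → 3 R_ : 1 rr (out of 4)
stem texture: Hh × Hh → 1 HH, 2 Hh, 1 hh → 3 H_ : 1 hh (out of 4)
Looking for: yellow (rr) and hairy (H_)
P(yellow) = 1/4, P(hairy) = 3/4
P(both) = 1/4 × 3/4 = 3/16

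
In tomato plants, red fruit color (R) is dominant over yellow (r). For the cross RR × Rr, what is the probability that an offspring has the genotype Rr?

Punnett square for RR × Rr:
Offspring genotypes: 2 RR, 2 Rr
Total offspring: 4
Count with target: 2
Probability: 2/4 = 1/2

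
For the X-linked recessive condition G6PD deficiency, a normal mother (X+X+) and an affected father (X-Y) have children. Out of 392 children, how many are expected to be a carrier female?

Cross: X+X+ × X-Y
Offspring: 2 X+X-, 2 X+Y
Probability of a carrier female: 2/4 = 1/2
Expected count = 1/2 × 392 = 196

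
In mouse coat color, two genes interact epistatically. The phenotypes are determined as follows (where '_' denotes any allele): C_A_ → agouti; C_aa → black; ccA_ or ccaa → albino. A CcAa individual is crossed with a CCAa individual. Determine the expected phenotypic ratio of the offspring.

Cross: CcAa × CCAa — consider each gene separately:
C gene: Cc × CC → 2 CC, 2 Cc → 4 C_ (out of 4)
A gene: Aa × Aa → 1 AA, 2 Aa, 1 aa → 3 A_ : 1 aa (out of 4)
Genotype classes (out of 4 × 4 = 16): C_A_ = 4×3 = 12; C_aa = 4×1 = 4
Apply the phenotype rules: C_A_ (12) → agouti; C_aa (4) → black
Phenotype counts (out of 16): 12 agouti, 4 black
Ratio: 3 agouti : 1 black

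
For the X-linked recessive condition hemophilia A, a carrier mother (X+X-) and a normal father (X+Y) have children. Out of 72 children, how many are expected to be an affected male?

Cross: X+X- × X+Y
Offspring: 1 X+X+, 1 X+Y, 1 X+X-, 1 X-Y
Probability of an affected male: 1/4
Expected count = 1/4 × 72 = 18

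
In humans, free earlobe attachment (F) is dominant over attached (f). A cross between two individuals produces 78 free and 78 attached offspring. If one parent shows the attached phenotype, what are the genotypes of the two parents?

Observed offspring: 78 free, 78 attached
The observed ratio simplifies to 1:1. One parent shows attached, so its genotype must be ff. A 1:1 offspring split requires the other parent to be heterozygous (Ff).
Parent genotypes: ff × Ff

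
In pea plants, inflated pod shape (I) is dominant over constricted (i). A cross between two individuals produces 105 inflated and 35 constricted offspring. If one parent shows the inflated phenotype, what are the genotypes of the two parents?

Observed offspring: 105 inflated, 35 constricted
The observed ratio simplifies to 3:1. Constricted (ii) offspring appear, so each parent must contribute one i allele. The parent stated to show inflated carries I, so it is Ii. The other parent is then either Ii or ii: Ii × ii would give a 1:1 split, whereas Ii × Ii gives 3:1 — matching the data. So both parents are heterozygous (Ii × Ii).
Parent genotypes: Ii × Ii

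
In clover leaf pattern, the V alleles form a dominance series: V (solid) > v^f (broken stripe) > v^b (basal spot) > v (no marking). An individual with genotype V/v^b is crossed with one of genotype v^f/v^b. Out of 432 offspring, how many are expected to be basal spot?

Cross: V/v^b × v^f/v^b
Allele dominance: V > v^f > v^b > v
Offspring genotypes: 1 V/v^f, 1 V/v^b, 1 v^f/v^b, 1 v^b/v^b
Phenotype counts: 2 solid, 1 broken stripe, 1 basal spot
basal spot: 1 out of 4 → fraction 1/4
Expected count = 1/4 × 432 = 108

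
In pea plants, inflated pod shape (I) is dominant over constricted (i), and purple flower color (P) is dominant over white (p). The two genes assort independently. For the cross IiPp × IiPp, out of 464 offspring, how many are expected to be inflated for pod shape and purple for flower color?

Dihybrid cross IiPp × IiPp — consider each gene separately:
pod shape: Ii × Ii → 1 II, 2 Ii, 1 ii → 3 I_ : 1 ii (out of 4)
flower color: Pp × Pp → 1 PP, 2 Pp, 1 pp → 3 P_ : 1 pp (out of 4)
Looking for: inflated (I_) and purple (P_)
P(inflated) = 3/4, P(purple) = 3/4
P(both) = 3/4 × 3/4 = 9/16
Expected count = 9/16 × 464 = 261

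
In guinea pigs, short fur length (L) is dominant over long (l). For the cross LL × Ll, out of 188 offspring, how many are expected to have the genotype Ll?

Punnett square for LL × Ll:
Offspring genotypes: 2 LL, 2 Ll
Total offspring: 4
Count with target: 2
Probability: 2/4 = 1/2
Expected count = 1/2 × 188 = 94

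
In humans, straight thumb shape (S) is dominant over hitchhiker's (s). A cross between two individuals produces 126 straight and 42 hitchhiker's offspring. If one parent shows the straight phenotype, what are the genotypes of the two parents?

Observed offspring: 126 straight, 42 hitchhiker's
The observed ratio simplifies to 3:1. Hitchhiker's (ss) offspring appear, so each parent must contribute one s allele. The parent stated to show straight carries S, so it is Ss. The other parent is then either Ss or ss: Ss × ss would give a 1:1 split, whereas Ss × Ss gives 3:1 — matching the data. So both parents are heterozygous (Ss × Ss).
Parent genotypes: Ss × Ss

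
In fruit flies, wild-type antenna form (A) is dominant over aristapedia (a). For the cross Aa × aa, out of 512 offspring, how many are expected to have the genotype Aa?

Punnett square for Aa × aa:
Offspring genotypes: 2 Aa, 2 aa
Total offspring: 4
Count with target: 2
Probability: 2/4 = 1/2
Expected count = 1/2 × 512 = 256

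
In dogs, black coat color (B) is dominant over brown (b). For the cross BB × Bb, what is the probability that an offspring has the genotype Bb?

Punnett square for BB × Bb:
Offspring genotypes: 2 BB, 2 Bb
Total offspring: 4
Count with target: 2
Probability: 2/4 = 1/2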